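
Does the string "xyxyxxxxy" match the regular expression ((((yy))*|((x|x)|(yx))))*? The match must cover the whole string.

xyxyxxxxy cannot be split into zero or more pieces each matching (((yy))*|((x|x)|(yx))).

no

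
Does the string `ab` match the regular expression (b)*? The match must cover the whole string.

ab cannot be split into zero or more pieces each matching b.

no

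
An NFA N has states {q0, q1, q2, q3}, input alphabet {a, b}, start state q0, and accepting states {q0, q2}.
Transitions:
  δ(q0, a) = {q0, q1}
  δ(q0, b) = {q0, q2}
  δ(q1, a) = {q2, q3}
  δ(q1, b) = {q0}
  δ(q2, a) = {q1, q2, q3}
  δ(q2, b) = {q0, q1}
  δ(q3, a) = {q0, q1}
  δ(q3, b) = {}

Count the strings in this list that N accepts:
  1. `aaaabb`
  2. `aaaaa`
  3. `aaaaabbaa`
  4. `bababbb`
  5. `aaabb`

`aaaabb`: accepted
`aaaaa`: accepted
`aaaaabbaa`: accepted
`bababbb`: accepted
`aaabb`: accepted

5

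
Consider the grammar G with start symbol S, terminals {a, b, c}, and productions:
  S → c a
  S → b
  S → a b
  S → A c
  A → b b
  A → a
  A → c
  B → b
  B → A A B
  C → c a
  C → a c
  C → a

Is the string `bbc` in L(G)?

S ⇒ Ac ⇒ bbc

yes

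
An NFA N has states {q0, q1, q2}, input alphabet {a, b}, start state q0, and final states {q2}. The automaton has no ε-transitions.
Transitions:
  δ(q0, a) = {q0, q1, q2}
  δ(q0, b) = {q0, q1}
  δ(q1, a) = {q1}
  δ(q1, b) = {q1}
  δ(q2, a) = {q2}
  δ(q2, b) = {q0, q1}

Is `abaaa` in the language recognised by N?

accepted

Start: {q0}
read a: {q0, q1, q2}
read b: {q0, q1}
read a: {q0, q1, q2}
read a: {q0, q1, q2}
read a: {q0, q1, q2}
Reachable ∩ accepting = {q2} — nonempty.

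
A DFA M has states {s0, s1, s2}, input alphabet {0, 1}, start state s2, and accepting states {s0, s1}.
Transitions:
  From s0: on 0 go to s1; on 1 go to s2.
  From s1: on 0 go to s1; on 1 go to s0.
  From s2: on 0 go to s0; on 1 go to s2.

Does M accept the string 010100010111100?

s2 --0--> s0
s0 --1--> s2
s2 --0--> s0
s0 --1--> s2
s2 --0--> s0
s0 --0--> s1
s1 --0--> s1
s1 --1--> s0
s0 --0--> s1
s1 --1--> s0
s0 --1--> s2
s2 --1--> s2
s2 --1--> s2
s2 --0--> s0
s0 --0--> s1
End in state s1, which is an accepting state.

accepted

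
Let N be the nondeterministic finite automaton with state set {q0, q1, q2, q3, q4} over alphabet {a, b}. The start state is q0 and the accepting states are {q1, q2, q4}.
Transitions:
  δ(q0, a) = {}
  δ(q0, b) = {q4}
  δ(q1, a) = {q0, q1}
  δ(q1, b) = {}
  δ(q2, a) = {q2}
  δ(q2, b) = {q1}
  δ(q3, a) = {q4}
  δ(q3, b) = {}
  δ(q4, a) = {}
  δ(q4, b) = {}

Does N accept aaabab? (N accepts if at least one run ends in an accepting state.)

rejected

Start: {q0}
read a: {}
The reachable set is empty and stays empty for the remaining 5 symbols.
Reachable ∩ accepting = {} — empty.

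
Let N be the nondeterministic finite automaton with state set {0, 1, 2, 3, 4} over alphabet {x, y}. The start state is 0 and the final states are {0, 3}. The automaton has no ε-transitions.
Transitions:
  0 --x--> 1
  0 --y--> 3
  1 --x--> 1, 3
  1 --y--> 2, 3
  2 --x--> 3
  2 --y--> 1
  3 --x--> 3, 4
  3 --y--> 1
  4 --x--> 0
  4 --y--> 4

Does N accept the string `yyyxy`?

Start: {0}
read y: {3}
read y: {1}
read y: {2, 3}
read x: {3, 4}
read y: {1, 4}
Reachable ∩ accepting = {} — empty.

rejected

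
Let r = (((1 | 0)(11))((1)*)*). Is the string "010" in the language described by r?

no

No split of 010 into u·v has ((1|0)(11)) matching u and ((1)*)* matching v.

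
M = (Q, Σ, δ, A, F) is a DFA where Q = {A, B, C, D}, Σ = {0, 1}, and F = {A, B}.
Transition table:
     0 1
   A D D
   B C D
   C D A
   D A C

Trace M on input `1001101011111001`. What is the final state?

D

A --1--> D
D --0--> A
A --0--> D
D --1--> C
C --1--> A
A --0--> D
D --1--> C
C --0--> D
D --1--> C
C --1--> A
A --1--> D
D --1--> C
C --1--> A
A --0--> D
D --0--> A
A --1--> D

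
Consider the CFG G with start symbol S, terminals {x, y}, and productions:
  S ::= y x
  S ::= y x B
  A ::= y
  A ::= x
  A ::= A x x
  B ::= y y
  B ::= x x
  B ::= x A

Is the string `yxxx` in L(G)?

S ⇒ yxB ⇒ yxxA ⇒ yxxx

yes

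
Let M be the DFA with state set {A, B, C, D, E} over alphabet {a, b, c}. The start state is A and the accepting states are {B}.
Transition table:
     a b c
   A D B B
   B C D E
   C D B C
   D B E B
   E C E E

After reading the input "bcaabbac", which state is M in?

A --b--> B
B --c--> E
E --a--> C
C --a--> D
D --b--> E
E --b--> E
E --a--> C
C --c--> C

C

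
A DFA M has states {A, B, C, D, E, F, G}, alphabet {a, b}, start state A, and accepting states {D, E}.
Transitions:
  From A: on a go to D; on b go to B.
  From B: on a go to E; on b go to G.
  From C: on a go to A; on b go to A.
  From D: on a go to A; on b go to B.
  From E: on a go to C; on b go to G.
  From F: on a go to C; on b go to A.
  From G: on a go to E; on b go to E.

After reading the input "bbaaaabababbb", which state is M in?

G

A --b--> B
B --b--> G
G --a--> E
E --a--> C
C --a--> A
A --a--> D
D --b--> B
B --a--> E
E --b--> G
G --a--> E
E --b--> G
G --b--> E
E --b--> G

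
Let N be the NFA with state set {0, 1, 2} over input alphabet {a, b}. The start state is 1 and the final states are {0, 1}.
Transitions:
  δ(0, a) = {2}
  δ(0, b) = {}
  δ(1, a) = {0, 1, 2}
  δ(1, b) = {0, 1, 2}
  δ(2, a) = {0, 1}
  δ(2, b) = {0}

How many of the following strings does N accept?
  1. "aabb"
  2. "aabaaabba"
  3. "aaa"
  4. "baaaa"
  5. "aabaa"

"aabb": accepted
"aabaaabba": accepted
"aaa": accepted
"baaaa": accepted
"aabaa": accepted

5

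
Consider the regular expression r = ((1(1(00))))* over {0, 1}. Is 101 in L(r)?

no

101 cannot be split into zero or more pieces each matching (1(1(00))).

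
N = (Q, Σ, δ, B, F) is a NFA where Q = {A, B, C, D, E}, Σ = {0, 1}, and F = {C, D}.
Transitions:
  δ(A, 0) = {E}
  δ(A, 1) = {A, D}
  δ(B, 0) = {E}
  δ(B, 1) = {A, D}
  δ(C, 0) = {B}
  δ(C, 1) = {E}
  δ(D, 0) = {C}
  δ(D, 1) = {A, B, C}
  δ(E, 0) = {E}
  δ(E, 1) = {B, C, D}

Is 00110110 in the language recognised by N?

Start: {B}
read 0: {E}
read 0: {E}
read 1: {B, C, D}
read 1: {A, B, C, D, E}
read 0: {B, C, E}
read 1: {A, B, C, D, E}
read 1: {A, B, C, D, E}
read 0: {B, C, E}
Reachable ∩ accepting = {C} — nonempty.

accepted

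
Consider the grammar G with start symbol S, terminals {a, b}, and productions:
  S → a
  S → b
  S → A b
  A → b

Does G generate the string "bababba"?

no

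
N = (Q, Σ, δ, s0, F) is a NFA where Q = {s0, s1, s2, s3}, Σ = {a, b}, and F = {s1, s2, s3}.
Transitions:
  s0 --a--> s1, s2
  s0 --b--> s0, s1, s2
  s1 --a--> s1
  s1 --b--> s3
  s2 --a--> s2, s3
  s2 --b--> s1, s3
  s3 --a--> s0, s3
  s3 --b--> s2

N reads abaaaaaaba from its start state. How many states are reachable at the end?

4

Start: {s0}
read a: {s1, s2}
read b: {s1, s3}
read a: {s0, s1, s3}
read a: {s0, s1, s2, s3}
read a: {s0, s1, s2, s3}
read a: {s0, s1, s2, s3}
read a: {s0, s1, s2, s3}
read a: {s0, s1, s2, s3}
read b: {s0, s1, s2, s3}
read a: {s0, s1, s2, s3}
Final reachable set {s0, s1, s2, s3} has 4 states.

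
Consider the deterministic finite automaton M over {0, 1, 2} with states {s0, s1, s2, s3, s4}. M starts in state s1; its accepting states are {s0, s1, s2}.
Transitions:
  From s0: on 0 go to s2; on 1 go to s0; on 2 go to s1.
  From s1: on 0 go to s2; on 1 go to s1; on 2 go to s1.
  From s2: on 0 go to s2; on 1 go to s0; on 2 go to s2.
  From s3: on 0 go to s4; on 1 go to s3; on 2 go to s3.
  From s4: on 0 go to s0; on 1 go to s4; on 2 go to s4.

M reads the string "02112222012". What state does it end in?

s1

s1 --0--> s2
s2 --2--> s2
s2 --1--> s0
s0 --1--> s0
s0 --2--> s1
s1 --2--> s1
s1 --2--> s1
s1 --2--> s1
s1 --0--> s2
s2 --1--> s0
s0 --2--> s1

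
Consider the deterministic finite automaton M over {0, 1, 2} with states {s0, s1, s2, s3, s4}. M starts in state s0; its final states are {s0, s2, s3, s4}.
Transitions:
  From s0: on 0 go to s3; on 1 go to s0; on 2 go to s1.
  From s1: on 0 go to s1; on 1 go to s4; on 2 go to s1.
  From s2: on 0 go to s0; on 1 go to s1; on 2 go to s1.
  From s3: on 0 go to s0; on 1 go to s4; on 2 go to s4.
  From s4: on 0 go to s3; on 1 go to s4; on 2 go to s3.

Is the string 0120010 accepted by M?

accepted

s0 --0--> s3
s3 --1--> s4
s4 --2--> s3
s3 --0--> s0
s0 --0--> s3
s3 --1--> s4
s4 --0--> s3
End in state s3, which is an accepting state.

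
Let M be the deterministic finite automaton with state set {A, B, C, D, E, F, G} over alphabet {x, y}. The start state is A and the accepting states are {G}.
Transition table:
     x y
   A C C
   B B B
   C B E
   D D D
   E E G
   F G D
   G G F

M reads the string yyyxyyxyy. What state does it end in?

D

A --y--> C
C --y--> E
E --y--> G
G --x--> G
G --y--> F
F --y--> D
D --x--> D
D --y--> D
D --y--> D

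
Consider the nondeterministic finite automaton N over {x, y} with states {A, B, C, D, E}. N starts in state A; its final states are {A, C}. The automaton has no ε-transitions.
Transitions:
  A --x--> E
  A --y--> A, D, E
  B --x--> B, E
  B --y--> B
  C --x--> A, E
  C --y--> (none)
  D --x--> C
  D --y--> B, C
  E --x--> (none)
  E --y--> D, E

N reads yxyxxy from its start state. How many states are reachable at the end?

3

Start: {A}
read y: {A, D, E}
read x: {C, E}
read y: {D, E}
read x: {C}
read x: {A, E}
read y: {A, D, E}
Final reachable set {A, D, E} has 3 states.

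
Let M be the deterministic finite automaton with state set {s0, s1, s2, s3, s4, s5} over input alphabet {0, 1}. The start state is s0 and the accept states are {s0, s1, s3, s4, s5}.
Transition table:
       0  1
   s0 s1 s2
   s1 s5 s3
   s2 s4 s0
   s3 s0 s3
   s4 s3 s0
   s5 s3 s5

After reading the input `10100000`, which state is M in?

s1

s0 --1--> s2
s2 --0--> s4
s4 --1--> s0
s0 --0--> s1
s1 --0--> s5
s5 --0--> s3
s3 --0--> s0
s0 --0--> s1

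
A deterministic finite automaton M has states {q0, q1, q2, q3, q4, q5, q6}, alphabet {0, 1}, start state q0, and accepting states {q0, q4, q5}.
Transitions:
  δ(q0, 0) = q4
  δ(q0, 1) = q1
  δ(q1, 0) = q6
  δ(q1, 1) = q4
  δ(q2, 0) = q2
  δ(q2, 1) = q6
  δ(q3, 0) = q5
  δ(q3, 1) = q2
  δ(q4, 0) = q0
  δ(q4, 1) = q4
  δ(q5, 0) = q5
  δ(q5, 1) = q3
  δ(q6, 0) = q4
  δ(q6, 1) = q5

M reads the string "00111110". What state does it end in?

q0

q0 --0--> q4
q4 --0--> q0
q0 --1--> q1
q1 --1--> q4
q4 --1--> q4
q4 --1--> q4
q4 --1--> q4
q4 --0--> q0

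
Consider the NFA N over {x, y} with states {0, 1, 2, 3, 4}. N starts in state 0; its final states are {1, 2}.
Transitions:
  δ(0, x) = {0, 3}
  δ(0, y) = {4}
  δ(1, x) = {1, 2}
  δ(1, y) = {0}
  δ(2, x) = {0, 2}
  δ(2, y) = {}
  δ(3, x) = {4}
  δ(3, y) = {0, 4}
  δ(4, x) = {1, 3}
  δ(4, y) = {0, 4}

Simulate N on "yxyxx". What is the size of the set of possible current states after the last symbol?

Start: {0}
read y: {4}
read x: {1, 3}
read y: {0, 4}
read x: {0, 1, 3}
read x: {0, 1, 2, 3, 4}
Final reachable set {0, 1, 2, 3, 4} has 5 states.

5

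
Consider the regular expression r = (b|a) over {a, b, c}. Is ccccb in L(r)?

no

Neither b nor a matches ccccb.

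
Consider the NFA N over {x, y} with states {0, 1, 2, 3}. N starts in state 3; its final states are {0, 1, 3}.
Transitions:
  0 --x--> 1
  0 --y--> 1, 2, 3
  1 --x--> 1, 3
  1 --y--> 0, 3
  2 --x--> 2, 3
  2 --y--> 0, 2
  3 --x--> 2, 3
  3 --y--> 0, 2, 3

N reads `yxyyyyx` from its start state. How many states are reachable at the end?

Start: {3}
read y: {0, 2, 3}
read x: {1, 2, 3}
read y: {0, 2, 3}
read y: {0, 1, 2, 3}
read y: {0, 1, 2, 3}
read y: {0, 1, 2, 3}
read x: {1, 2, 3}
Final reachable set {1, 2, 3} has 3 states.

3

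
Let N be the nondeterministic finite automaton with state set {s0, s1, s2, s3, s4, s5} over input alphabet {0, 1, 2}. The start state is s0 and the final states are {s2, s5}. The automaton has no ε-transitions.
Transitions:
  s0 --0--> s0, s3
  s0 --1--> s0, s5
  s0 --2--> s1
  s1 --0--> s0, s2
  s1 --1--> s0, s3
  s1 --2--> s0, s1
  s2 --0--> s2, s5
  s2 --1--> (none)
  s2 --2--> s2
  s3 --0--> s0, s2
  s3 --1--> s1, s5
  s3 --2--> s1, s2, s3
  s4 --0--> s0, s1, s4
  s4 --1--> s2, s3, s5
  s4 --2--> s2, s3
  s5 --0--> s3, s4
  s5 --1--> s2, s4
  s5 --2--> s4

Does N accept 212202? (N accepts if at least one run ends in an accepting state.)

Start: {s0}
read 2: {s1}
read 1: {s0, s3}
read 2: {s1, s2, s3}
read 2: {s0, s1, s2, s3}
read 0: {s0, s2, s3, s5}
read 2: {s1, s2, s3, s4}
Reachable ∩ accepting = {s2} — nonempty.

accepted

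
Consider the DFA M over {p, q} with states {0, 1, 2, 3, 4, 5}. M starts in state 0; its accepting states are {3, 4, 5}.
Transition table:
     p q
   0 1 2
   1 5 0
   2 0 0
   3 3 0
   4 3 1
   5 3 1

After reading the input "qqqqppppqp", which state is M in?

1

0 --q--> 2
2 --q--> 0
0 --q--> 2
2 --q--> 0
0 --p--> 1
1 --p--> 5
5 --p--> 3
3 --p--> 3
3 --q--> 0
0 --p--> 1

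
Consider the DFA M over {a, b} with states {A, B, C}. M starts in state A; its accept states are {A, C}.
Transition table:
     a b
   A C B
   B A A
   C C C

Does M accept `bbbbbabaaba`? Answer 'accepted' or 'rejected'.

accepted

A --b--> B
B --b--> A
A --b--> B
B --b--> A
A --b--> B
B --a--> A
A --b--> B
B --a--> A
A --a--> C
C --b--> C
C --a--> C
End in state C, which is an accepting state.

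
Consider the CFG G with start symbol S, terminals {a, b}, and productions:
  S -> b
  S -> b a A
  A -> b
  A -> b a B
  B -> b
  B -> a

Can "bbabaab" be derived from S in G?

no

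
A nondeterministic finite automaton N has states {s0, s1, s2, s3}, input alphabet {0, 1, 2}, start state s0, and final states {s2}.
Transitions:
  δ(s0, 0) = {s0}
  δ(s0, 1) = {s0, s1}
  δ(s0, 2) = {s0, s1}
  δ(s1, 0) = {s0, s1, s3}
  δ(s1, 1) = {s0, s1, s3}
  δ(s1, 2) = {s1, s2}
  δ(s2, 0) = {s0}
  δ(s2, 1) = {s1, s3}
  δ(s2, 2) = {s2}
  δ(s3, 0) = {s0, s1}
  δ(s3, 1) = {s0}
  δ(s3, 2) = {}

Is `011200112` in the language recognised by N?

Start: {s0}
read 0: {s0}
read 1: {s0, s1}
read 1: {s0, s1, s3}
read 2: {s0, s1, s2}
read 0: {s0, s1, s3}
read 0: {s0, s1, s3}
read 1: {s0, s1, s3}
read 1: {s0, s1, s3}
read 2: {s0, s1, s2}
Reachable ∩ accepting = {s2} — nonempty.

accepted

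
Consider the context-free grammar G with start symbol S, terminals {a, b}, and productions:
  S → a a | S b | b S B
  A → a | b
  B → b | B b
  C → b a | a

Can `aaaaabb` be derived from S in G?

no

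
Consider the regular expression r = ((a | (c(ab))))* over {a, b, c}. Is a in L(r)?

yes

Split into 1 piece a; each matches (a|(c(ab))).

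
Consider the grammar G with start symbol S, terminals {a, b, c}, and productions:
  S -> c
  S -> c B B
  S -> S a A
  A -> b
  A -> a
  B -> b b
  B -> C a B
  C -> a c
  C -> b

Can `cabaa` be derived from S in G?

S ⇒ SaA ⇒ SaAaA ⇒ caAaA ⇒ cabaA ⇒ cabaa

yes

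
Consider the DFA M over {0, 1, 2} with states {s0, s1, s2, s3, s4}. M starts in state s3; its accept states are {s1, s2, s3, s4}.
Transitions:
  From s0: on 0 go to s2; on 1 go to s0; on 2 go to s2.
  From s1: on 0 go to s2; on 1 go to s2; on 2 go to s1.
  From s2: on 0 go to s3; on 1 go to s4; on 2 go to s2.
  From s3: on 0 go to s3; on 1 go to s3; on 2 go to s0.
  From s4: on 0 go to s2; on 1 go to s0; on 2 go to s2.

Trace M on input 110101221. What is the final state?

s4

s3 --1--> s3
s3 --1--> s3
s3 --0--> s3
s3 --1--> s3
s3 --0--> s3
s3 --1--> s3
s3 --2--> s0
s0 --2--> s2
s2 --1--> s4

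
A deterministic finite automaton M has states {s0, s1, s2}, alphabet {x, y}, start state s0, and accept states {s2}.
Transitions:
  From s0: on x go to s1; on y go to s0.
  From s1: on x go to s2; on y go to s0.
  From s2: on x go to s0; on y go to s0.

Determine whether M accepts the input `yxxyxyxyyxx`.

accepted

s0 --y--> s0
s0 --x--> s1
s1 --x--> s2
s2 --y--> s0
s0 --x--> s1
s1 --y--> s0
s0 --x--> s1
s1 --y--> s0
s0 --y--> s0
s0 --x--> s1
s1 --x--> s2
End in state s2, which is an accepting state.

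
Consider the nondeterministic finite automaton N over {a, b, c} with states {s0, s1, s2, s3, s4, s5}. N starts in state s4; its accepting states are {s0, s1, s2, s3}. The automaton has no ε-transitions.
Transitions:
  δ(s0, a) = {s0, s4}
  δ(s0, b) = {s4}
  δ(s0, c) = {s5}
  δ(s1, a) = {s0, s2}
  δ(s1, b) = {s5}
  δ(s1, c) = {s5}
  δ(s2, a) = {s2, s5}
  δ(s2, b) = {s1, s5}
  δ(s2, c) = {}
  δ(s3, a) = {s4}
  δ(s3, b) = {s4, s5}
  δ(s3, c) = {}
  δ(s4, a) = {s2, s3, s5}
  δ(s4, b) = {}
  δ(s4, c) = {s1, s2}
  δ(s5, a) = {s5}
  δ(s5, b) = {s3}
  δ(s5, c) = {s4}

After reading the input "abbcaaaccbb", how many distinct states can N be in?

Start: {s4}
read a: {s2, s3, s5}
read b: {s1, s3, s4, s5}
read b: {s3, s4, s5}
read c: {s1, s2, s4}
read a: {s0, s2, s3, s5}
read a: {s0, s2, s4, s5}
read a: {s0, s2, s3, s4, s5}
read c: {s1, s2, s4, s5}
read c: {s1, s2, s4, s5}
read b: {s1, s3, s5}
read b: {s3, s4, s5}
Final reachable set {s3, s4, s5} has 3 states.

3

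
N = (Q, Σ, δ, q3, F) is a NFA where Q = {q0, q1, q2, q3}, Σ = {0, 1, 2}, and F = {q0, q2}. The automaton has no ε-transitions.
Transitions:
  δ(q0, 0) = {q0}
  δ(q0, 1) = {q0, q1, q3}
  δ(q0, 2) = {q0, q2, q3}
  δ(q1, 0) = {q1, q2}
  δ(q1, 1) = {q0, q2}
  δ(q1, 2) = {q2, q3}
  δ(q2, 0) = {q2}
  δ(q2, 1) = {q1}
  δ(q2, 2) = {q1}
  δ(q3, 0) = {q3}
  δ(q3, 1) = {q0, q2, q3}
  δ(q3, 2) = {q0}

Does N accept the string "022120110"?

accepted

Start: {q3}
read 0: {q3}
read 2: {q0}
read 2: {q0, q2, q3}
read 1: {q0, q1, q2, q3}
read 2: {q0, q1, q2, q3}
read 0: {q0, q1, q2, q3}
read 1: {q0, q1, q2, q3}
read 1: {q0, q1, q2, q3}
read 0: {q0, q1, q2, q3}
Reachable ∩ accepting = {q0, q2} — nonempty.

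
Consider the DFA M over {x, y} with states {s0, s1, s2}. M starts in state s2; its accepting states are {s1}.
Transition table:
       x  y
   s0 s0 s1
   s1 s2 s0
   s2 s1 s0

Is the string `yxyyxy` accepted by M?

s2 --y--> s0
s0 --x--> s0
s0 --y--> s1
s1 --y--> s0
s0 --x--> s0
s0 --y--> s1
End in state s1, which is an accepting state.

accepted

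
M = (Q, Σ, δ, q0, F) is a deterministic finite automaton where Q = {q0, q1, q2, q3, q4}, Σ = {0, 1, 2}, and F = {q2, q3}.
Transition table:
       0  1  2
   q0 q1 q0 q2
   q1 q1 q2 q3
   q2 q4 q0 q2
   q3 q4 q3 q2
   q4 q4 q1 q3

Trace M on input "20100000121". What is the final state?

q0 --2--> q2
q2 --0--> q4
q4 --1--> q1
q1 --0--> q1
q1 --0--> q1
q1 --0--> q1
q1 --0--> q1
q1 --0--> q1
q1 --1--> q2
q2 --2--> q2
q2 --1--> q0

q0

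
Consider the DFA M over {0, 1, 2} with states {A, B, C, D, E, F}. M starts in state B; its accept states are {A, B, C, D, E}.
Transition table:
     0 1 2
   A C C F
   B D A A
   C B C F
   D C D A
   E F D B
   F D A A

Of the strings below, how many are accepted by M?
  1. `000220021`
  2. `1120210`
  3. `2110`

`000220021`: accepted
`1120210`: accepted
`2110`: accepted

3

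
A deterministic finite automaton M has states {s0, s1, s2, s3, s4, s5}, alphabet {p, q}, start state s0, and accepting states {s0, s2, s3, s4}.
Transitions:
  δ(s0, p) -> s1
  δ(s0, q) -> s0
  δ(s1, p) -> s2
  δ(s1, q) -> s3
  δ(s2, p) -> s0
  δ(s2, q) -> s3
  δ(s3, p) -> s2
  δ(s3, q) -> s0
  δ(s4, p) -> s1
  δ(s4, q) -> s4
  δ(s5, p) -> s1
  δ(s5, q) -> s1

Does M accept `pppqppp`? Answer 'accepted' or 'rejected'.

accepted

s0 --p--> s1
s1 --p--> s2
s2 --p--> s0
s0 --q--> s0
s0 --p--> s1
s1 --p--> s2
s2 --p--> s0
End in state s0, which is an accepting state.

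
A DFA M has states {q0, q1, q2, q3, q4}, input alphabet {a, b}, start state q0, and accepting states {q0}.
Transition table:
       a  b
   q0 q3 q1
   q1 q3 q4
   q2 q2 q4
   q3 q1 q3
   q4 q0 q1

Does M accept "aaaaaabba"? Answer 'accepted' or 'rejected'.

rejected

q0 --a--> q3
q3 --a--> q1
q1 --a--> q3
q3 --a--> q1
q1 --a--> q3
q3 --a--> q1
q1 --b--> q4
q4 --b--> q1
q1 --a--> q3
End in state q3, which is not an accepting state.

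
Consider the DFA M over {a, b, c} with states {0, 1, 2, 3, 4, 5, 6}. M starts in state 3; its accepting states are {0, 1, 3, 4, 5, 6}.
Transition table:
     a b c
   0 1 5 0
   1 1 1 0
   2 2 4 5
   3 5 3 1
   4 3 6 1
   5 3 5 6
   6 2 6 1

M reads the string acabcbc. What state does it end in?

0

3 --a--> 5
5 --c--> 6
6 --a--> 2
2 --b--> 4
4 --c--> 1
1 --b--> 1
1 --c--> 0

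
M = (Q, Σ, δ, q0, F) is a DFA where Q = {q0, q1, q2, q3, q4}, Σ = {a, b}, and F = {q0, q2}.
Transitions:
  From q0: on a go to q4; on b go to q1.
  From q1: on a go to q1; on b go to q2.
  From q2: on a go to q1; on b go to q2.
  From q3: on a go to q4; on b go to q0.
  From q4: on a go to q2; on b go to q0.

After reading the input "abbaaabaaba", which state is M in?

q0 --a--> q4
q4 --b--> q0
q0 --b--> q1
q1 --a--> q1
q1 --a--> q1
q1 --a--> q1
q1 --b--> q2
q2 --a--> q1
q1 --a--> q1
q1 --b--> q2
q2 --a--> q1

q1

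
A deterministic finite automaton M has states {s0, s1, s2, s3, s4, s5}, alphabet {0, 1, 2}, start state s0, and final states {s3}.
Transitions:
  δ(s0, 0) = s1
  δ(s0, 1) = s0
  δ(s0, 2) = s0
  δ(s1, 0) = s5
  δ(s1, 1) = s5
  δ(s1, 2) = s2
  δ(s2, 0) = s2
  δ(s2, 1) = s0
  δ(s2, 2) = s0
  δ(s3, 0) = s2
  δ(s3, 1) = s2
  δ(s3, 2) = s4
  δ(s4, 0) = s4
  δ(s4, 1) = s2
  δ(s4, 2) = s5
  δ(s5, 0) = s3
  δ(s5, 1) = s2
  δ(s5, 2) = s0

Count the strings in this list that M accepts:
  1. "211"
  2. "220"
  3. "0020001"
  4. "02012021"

0

"211": rejected
"220": rejected
"0020001": rejected
"02012021": rejected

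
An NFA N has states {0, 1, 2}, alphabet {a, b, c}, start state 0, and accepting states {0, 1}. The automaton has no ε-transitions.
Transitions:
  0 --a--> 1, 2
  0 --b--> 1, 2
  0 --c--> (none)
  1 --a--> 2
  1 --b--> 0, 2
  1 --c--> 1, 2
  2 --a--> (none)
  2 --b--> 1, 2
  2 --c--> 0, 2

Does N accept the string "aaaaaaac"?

Start: {0}
read a: {1, 2}
read a: {2}
read a: {}
The reachable set is empty and stays empty for the remaining 5 symbols.
Reachable ∩ accepting = {} — empty.

rejected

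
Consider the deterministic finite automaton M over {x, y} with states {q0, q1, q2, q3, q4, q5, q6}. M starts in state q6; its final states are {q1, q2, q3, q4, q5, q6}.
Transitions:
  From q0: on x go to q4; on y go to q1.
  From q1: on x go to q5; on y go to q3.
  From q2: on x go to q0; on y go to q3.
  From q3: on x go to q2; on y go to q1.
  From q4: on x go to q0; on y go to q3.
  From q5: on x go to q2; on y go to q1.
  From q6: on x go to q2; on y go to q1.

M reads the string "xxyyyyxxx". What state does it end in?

q6 --x--> q2
q2 --x--> q0
q0 --y--> q1
q1 --y--> q3
q3 --y--> q1
q1 --y--> q3
q3 --x--> q2
q2 --x--> q0
q0 --x--> q4

q4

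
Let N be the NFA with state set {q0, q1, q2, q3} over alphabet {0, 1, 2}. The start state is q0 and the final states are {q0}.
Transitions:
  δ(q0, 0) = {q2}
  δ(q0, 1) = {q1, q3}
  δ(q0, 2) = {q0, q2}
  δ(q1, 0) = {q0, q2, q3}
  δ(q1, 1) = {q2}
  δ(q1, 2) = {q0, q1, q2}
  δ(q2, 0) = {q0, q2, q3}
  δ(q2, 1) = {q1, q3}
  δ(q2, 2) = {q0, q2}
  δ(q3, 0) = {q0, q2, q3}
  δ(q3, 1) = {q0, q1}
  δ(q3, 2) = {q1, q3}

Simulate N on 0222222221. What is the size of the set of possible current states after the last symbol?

Start: {q0}
read 0: {q2}
read 2: {q0, q2}
read 2: {q0, q2}
read 2: {q0, q2}
read 2: {q0, q2}
read 2: {q0, q2}
read 2: {q0, q2}
read 2: {q0, q2}
read 2: {q0, q2}
read 1: {q1, q3}
Final reachable set {q1, q3} has 2 states.

2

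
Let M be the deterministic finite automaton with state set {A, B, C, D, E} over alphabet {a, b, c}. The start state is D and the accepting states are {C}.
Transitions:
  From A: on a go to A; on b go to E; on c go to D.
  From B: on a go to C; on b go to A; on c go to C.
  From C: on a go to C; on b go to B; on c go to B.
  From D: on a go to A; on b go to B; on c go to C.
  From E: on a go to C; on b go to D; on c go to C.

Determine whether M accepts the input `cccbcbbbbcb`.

rejected

D --c--> C
C --c--> B
B --c--> C
C --b--> B
B --c--> C
C --b--> B
B --b--> A
A --b--> E
E --b--> D
D --c--> C
C --b--> B
End in state B, which is not an accepting state.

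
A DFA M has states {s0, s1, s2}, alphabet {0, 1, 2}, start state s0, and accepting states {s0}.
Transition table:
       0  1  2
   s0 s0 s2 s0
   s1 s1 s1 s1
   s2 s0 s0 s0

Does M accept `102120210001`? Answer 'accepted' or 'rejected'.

rejected

s0 --1--> s2
s2 --0--> s0
s0 --2--> s0
s0 --1--> s2
s2 --2--> s0
s0 --0--> s0
s0 --2--> s0
s0 --1--> s2
s2 --0--> s0
s0 --0--> s0
s0 --0--> s0
s0 --1--> s2
End in state s2, which is not an accepting state.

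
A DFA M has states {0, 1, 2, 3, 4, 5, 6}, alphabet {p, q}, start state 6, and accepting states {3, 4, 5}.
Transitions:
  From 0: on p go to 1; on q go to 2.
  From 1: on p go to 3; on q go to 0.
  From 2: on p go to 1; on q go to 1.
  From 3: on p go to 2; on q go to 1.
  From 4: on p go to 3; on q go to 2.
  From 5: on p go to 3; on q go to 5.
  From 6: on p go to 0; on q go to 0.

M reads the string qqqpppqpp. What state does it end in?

3

6 --q--> 0
0 --q--> 2
2 --q--> 1
1 --p--> 3
3 --p--> 2
2 --p--> 1
1 --q--> 0
0 --p--> 1
1 --p--> 3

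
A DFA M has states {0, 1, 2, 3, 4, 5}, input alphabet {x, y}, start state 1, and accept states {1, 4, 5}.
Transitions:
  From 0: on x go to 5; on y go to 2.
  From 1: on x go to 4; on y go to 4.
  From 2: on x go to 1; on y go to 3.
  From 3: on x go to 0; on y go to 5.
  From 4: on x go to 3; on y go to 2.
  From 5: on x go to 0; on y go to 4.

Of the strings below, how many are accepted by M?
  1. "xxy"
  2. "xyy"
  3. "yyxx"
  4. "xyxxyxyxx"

2

"xxy": accepted
"xyy": rejected
"yyxx": accepted
"xyxxyxyxx": rejected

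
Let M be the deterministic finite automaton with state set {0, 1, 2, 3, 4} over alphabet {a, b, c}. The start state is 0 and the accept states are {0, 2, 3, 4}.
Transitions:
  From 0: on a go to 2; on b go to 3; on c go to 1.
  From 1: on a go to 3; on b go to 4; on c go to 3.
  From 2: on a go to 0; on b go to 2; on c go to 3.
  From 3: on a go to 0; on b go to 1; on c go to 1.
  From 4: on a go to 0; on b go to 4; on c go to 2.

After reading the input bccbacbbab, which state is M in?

3

0 --b--> 3
3 --c--> 1
1 --c--> 3
3 --b--> 1
1 --a--> 3
3 --c--> 1
1 --b--> 4
4 --b--> 4
4 --a--> 0
0 --b--> 3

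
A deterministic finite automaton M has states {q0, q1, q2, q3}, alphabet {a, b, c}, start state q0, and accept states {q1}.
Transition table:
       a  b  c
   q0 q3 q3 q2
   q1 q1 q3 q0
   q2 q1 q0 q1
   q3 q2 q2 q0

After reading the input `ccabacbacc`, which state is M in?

q0

q0 --c--> q2
q2 --c--> q1
q1 --a--> q1
q1 --b--> q3
q3 --a--> q2
q2 --c--> q1
q1 --b--> q3
q3 --a--> q2
q2 --c--> q1
q1 --c--> q0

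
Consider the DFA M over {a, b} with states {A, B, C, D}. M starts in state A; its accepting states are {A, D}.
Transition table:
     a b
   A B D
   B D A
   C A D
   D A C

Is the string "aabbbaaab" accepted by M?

rejected

A --a--> B
B --a--> D
D --b--> C
C --b--> D
D --b--> C
C --a--> A
A --a--> B
B --a--> D
D --b--> C
End in state C, which is not an accepting state.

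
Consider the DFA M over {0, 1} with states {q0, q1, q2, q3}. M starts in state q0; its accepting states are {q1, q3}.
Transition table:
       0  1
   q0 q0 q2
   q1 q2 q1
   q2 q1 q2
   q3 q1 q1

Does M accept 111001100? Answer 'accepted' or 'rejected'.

q0 --1--> q2
q2 --1--> q2
q2 --1--> q2
q2 --0--> q1
q1 --0--> q2
q2 --1--> q2
q2 --1--> q2
q2 --0--> q1
q1 --0--> q2
End in state q2, which is not an accepting state.

rejected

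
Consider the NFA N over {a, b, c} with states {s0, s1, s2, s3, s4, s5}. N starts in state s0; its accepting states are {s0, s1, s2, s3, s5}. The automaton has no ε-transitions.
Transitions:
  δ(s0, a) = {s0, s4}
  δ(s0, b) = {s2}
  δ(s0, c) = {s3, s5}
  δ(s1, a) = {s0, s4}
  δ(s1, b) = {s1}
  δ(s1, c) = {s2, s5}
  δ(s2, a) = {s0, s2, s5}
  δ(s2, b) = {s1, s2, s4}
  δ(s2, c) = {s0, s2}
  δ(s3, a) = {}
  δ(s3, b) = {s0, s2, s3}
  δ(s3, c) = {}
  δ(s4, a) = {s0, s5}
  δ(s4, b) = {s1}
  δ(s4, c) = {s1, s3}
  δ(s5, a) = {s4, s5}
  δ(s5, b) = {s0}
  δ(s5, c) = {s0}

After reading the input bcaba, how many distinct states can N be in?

Start: {s0}
read b: {s2}
read c: {s0, s2}
read a: {s0, s2, s4, s5}
read b: {s0, s1, s2, s4}
read a: {s0, s2, s4, s5}
Final reachable set {s0, s2, s4, s5} has 4 states.

4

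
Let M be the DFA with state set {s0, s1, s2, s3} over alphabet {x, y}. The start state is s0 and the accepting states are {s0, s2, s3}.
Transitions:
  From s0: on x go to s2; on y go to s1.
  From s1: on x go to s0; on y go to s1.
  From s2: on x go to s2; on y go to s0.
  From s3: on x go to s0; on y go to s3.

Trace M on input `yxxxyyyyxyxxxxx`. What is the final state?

s0 --y--> s1
s1 --x--> s0
s0 --x--> s2
s2 --x--> s2
s2 --y--> s0
s0 --y--> s1
s1 --y--> s1
s1 --y--> s1
s1 --x--> s0
s0 --y--> s1
s1 --x--> s0
s0 --x--> s2
s2 --x--> s2
s2 --x--> s2
s2 --x--> s2

s2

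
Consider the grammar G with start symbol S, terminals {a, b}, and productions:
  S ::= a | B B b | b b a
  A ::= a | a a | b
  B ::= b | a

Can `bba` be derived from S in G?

yes

S ⇒ bba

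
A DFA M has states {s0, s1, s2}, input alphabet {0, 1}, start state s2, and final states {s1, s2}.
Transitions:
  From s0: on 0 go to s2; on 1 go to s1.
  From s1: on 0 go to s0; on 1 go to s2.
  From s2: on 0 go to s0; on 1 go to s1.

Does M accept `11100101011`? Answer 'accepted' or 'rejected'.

s2 --1--> s1
s1 --1--> s2
s2 --1--> s1
s1 --0--> s0
s0 --0--> s2
s2 --1--> s1
s1 --0--> s0
s0 --1--> s1
s1 --0--> s0
s0 --1--> s1
s1 --1--> s2
End in state s2, which is an accepting state.

accepted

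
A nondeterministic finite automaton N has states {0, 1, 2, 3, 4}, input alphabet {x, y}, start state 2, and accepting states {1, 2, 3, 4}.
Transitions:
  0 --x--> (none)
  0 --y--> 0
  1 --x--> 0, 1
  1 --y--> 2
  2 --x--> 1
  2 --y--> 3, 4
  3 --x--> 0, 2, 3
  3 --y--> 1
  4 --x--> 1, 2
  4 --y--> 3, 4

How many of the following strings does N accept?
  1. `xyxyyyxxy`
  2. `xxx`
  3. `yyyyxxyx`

3

`xyxyyyxxy`: accepted
`xxx`: accepted
`yyyyxxyx`: accepted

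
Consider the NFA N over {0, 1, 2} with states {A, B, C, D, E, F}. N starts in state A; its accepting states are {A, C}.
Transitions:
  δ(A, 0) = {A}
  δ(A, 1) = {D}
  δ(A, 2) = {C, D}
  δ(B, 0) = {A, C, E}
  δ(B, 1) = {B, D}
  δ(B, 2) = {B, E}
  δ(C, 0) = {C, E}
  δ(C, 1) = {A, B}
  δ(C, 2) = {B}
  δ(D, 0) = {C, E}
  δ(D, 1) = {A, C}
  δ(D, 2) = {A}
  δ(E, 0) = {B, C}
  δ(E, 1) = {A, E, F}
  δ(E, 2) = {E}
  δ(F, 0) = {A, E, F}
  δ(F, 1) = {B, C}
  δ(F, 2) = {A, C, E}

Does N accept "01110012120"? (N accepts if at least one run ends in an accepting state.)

Start: {A}
read 0: {A}
read 1: {D}
read 1: {A, C}
read 1: {A, B, D}
read 0: {A, C, E}
read 0: {A, B, C, E}
read 1: {A, B, D, E, F}
read 2: {A, B, C, D, E}
read 1: {A, B, C, D, E, F}
read 2: {A, B, C, D, E}
read 0: {A, B, C, E}
Reachable ∩ accepting = {A, C} — nonempty.

accepted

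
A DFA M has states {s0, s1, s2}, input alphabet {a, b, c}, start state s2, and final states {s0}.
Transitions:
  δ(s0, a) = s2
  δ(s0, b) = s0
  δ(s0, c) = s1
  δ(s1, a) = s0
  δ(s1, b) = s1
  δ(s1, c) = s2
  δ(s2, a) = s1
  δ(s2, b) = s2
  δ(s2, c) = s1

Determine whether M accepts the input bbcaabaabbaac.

s2 --b--> s2
s2 --b--> s2
s2 --c--> s1
s1 --a--> s0
s0 --a--> s2
s2 --b--> s2
s2 --a--> s1
s1 --a--> s0
s0 --b--> s0
s0 --b--> s0
s0 --a--> s2
s2 --a--> s1
s1 --c--> s2
End in state s2, which is not an accepting state.

rejected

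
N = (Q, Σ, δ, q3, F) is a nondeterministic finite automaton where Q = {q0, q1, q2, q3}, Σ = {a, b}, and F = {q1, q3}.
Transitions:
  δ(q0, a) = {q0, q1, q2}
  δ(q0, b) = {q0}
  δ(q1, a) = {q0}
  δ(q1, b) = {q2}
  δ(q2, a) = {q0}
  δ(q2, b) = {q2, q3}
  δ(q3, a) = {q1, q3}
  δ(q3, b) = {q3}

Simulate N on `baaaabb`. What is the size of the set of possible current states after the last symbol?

Start: {q3}
read b: {q3}
read a: {q1, q3}
read a: {q0, q1, q3}
read a: {q0, q1, q2, q3}
read a: {q0, q1, q2, q3}
read b: {q0, q2, q3}
read b: {q0, q2, q3}
Final reachable set {q0, q2, q3} has 3 states.

3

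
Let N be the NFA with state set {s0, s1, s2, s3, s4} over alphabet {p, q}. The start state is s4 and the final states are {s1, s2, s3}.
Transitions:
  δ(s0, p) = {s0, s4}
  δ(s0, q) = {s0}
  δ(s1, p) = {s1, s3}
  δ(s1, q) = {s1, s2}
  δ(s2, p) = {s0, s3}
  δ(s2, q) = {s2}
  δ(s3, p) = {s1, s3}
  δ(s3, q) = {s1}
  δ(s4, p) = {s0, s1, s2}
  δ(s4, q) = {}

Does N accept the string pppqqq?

accepted

Start: {s4}
read p: {s0, s1, s2}
read p: {s0, s1, s3, s4}
read p: {s0, s1, s2, s3, s4}
read q: {s0, s1, s2}
read q: {s0, s1, s2}
read q: {s0, s1, s2}
Reachable ∩ accepting = {s1, s2} — nonempty.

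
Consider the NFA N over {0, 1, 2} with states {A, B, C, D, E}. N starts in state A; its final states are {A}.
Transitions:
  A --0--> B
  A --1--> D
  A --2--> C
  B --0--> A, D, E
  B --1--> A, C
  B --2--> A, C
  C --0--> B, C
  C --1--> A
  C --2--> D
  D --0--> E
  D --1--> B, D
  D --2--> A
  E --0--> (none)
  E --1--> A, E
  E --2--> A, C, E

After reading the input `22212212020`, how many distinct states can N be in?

3

Start: {A}
read 2: {C}
read 2: {D}
read 2: {A}
read 1: {D}
read 2: {A}
read 2: {C}
read 1: {A}
read 2: {C}
read 0: {B, C}
read 2: {A, C, D}
read 0: {B, C, E}
Final reachable set {B, C, E} has 3 states.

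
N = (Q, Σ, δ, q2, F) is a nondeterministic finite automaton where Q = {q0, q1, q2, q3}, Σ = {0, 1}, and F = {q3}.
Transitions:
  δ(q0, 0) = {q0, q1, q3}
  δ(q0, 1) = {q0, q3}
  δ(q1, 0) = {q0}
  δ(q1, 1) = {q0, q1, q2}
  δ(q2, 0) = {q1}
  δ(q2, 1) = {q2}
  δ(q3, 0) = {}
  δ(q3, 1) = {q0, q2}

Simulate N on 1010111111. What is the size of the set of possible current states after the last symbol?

4

Start: {q2}
read 1: {q2}
read 0: {q1}
read 1: {q0, q1, q2}
read 0: {q0, q1, q3}
read 1: {q0, q1, q2, q3}
read 1: {q0, q1, q2, q3}
read 1: {q0, q1, q2, q3}
read 1: {q0, q1, q2, q3}
read 1: {q0, q1, q2, q3}
read 1: {q0, q1, q2, q3}
Final reachable set {q0, q1, q2, q3} has 4 states.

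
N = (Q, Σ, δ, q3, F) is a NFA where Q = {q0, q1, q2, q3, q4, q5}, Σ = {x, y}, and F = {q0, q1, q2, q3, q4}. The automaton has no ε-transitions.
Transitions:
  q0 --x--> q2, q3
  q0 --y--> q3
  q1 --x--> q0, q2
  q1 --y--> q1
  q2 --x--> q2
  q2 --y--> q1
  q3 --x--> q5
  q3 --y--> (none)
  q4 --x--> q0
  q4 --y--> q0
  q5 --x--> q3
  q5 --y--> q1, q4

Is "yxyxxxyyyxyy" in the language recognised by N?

Start: {q3}
read y: {}
The reachable set is empty and stays empty for the remaining 11 symbols.
Reachable ∩ accepting = {} — empty.

rejected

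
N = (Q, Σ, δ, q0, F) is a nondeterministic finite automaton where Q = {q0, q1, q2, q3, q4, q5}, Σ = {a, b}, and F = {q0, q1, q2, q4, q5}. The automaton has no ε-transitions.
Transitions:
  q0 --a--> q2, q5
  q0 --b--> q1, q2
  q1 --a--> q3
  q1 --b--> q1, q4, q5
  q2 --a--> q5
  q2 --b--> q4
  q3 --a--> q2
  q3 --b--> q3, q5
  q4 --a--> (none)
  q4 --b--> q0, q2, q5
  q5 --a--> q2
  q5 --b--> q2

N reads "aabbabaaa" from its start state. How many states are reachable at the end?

1

Start: {q0}
read a: {q2, q5}
read a: {q2, q5}
read b: {q2, q4}
read b: {q0, q2, q4, q5}
read a: {q2, q5}
read b: {q2, q4}
read a: {q5}
read a: {q2}
read a: {q5}
Final reachable set {q5} has 1 state.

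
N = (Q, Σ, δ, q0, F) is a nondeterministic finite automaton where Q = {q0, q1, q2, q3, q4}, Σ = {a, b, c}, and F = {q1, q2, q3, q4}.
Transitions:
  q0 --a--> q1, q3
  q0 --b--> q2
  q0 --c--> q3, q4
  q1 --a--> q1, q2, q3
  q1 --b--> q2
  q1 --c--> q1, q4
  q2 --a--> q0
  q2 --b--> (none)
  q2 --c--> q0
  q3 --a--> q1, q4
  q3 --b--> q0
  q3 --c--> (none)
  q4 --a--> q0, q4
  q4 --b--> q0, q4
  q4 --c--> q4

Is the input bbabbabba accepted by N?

Start: {q0}
read b: {q2}
read b: {}
The reachable set is empty and stays empty for the remaining 7 symbols.
Reachable ∩ accepting = {} — empty.

rejected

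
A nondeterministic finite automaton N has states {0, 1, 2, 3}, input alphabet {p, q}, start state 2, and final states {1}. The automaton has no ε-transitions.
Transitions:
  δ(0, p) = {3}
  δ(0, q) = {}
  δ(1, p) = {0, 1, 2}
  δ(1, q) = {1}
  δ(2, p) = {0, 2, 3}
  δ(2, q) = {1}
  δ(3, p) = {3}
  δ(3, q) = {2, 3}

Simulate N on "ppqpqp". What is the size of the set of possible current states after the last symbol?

Start: {2}
read p: {0, 2, 3}
read p: {0, 2, 3}
read q: {1, 2, 3}
read p: {0, 1, 2, 3}
read q: {1, 2, 3}
read p: {0, 1, 2, 3}
Final reachable set {0, 1, 2, 3} has 4 states.

4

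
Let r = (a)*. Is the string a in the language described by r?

Split into 1 piece a; each matches a.

yes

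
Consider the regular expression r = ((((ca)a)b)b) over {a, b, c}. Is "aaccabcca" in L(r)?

no

No split of aaccabcca into u·v has (((ca)a)b) matching u and b matching v.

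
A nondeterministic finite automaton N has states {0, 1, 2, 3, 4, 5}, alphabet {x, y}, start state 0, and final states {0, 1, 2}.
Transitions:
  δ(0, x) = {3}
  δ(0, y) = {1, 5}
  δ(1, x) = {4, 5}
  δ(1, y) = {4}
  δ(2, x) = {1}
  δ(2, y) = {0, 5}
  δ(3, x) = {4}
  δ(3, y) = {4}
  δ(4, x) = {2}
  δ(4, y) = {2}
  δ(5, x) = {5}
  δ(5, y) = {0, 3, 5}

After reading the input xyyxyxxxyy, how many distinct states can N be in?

Start: {0}
read x: {3}
read y: {4}
read y: {2}
read x: {1}
read y: {4}
read x: {2}
read x: {1}
read x: {4, 5}
read y: {0, 2, 3, 5}
read y: {0, 1, 3, 4, 5}
Final reachable set {0, 1, 3, 4, 5} has 5 states.

5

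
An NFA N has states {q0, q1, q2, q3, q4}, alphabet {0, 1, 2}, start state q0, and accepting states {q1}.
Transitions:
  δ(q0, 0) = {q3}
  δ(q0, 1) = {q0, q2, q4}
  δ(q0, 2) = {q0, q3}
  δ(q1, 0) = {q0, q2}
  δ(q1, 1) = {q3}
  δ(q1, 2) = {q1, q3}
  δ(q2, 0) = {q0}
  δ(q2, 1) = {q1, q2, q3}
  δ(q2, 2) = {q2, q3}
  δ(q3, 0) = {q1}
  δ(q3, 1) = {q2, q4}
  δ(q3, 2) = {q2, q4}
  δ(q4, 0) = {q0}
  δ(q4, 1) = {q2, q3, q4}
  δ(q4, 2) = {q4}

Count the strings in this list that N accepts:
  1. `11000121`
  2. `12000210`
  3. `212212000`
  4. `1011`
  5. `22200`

5

`11000121`: accepted
`12000210`: accepted
`212212000`: accepted
`1011`: accepted
`22200`: accepted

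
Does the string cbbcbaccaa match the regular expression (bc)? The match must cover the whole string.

No split of cbbcbaccaa into u·v has b matching u and c matching v.

no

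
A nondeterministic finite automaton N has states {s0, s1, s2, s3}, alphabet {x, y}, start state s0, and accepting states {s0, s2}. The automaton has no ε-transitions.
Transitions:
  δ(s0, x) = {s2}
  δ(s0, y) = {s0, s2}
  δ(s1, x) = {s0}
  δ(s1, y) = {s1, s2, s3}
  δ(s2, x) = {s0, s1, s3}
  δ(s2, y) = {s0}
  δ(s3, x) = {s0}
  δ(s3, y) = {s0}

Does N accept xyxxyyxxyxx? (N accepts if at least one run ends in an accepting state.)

accepted

Start: {s0}
read x: {s2}
read y: {s0}
read x: {s2}
read x: {s0, s1, s3}
read y: {s0, s1, s2, s3}
read y: {s0, s1, s2, s3}
read x: {s0, s1, s2, s3}
read x: {s0, s1, s2, s3}
read y: {s0, s1, s2, s3}
read x: {s0, s1, s2, s3}
read x: {s0, s1, s2, s3}
Reachable ∩ accepting = {s0, s2} — nonempty.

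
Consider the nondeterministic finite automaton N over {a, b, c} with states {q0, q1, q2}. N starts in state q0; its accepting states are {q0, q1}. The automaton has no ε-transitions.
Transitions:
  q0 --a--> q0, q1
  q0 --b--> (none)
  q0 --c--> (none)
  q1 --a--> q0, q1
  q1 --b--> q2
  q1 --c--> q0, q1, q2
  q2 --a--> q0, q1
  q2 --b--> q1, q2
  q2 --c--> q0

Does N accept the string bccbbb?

rejected

Start: {q0}
read b: {}
The reachable set is empty and stays empty for the remaining 5 symbols.
Reachable ∩ accepting = {} — empty.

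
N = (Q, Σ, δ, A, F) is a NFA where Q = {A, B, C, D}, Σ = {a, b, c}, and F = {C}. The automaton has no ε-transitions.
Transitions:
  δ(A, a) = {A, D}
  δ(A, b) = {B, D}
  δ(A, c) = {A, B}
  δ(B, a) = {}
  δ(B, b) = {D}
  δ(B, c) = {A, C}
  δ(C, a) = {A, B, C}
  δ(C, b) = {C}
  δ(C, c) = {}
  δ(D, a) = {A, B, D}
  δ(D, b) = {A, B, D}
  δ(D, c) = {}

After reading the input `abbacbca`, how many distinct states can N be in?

4

Start: {A}
read a: {A, D}
read b: {A, B, D}
read b: {A, B, D}
read a: {A, B, D}
read c: {A, B, C}
read b: {B, C, D}
read c: {A, C}
read a: {A, B, C, D}
Final reachable set {A, B, C, D} has 4 states.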